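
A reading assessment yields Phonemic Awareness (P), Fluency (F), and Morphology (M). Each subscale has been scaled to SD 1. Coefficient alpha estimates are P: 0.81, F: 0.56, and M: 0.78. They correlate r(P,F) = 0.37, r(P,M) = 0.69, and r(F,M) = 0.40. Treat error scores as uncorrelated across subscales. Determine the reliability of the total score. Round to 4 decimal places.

0.8564

Var(P+F+M) = 3 + 2·[0.37 + 0.69 + 0.40] = 3 + 2.92 = 5.92.
With uncorrelated errors the cross-covariances are all true-score covariance, so they carry over unchanged; only the diagonal terms shrink to ρᵢσᵢ².
True-score variance = [0.81 + 0.56 + 0.78] + 2.92 = 2.15 + 2.92 = 5.07.
Reliability = 5.07 / 5.92 = 0.8564.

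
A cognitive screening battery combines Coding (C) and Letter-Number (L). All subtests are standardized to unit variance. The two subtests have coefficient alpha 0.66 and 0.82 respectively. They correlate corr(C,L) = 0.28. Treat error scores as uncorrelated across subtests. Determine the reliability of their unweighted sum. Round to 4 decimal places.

Var(C+L) = 2 + 2·[0.28] = 2 + 0.56 = 2.56.
With uncorrelated errors the cross-covariances are all true-score covariance, so they carry over unchanged; only the diagonal terms shrink to ρᵢσᵢ².
True-score variance = [0.66 + 0.82] + 0.56 = 1.48 + 0.56 = 2.04.
Reliability = 2.04 / 2.56 = 0.7969.

0.7969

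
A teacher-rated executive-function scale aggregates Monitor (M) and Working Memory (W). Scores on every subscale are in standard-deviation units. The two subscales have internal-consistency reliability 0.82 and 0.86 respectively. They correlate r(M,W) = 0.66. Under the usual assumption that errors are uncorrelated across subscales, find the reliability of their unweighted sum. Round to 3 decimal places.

Var(M+W) = 2 + 2·[0.66] = 2 + 1.32 = 3.32.
Under uncorrelated errors the observed covariances equal the true-score covariances, so only the own-variance terms attenuate.
True-score variance = [0.82 + 0.86] + 1.32 = 1.68 + 1.32 = 3.
Reliability = 3 / 3.32 = 0.904.

0.904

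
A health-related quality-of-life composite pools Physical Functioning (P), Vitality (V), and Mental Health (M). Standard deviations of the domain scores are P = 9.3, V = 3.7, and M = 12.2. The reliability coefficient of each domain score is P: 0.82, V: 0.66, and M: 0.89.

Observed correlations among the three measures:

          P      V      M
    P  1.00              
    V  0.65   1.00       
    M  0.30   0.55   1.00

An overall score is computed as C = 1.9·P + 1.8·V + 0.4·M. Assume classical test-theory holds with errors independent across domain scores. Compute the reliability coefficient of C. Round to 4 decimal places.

0.8810

Var(C) = 1.9²·9.3² + 1.8²·3.7² + 0.4²·12.2² + 2·[3.42·9.3·3.7·0.65 + 0.76·9.3·12.2·0.30 + 0.72·3.7·12.2·0.55] = 380.399 + 240.476 = 620.874.
With uncorrelated errors the cross-covariances are all true-score covariance, so they carry over unchanged; only the diagonal terms shrink to ρᵢσᵢ².
True-score variance = [1.9²·9.3²·0.82 + 1.8²·3.7²·0.66 + 0.4²·12.2²·0.89] + 240.476 = 306.497 + 240.476 = 546.973.
Reliability = 546.973 / 620.874 = 0.8810.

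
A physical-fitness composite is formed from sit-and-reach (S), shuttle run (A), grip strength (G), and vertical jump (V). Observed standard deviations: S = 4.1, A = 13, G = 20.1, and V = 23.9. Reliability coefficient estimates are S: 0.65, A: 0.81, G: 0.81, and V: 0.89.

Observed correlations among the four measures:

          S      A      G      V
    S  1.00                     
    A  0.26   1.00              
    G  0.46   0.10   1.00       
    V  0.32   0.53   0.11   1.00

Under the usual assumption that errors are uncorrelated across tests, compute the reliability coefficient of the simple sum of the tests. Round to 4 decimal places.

0.9021

Var(S+A+G+V) = 4.1² + 13² + 20.1² + 23.9² + 2·[4.1·13·0.26 + 4.1·20.1·0.46 + 4.1·23.9·0.32 + 13·20.1·0.10 + 13·23.9·0.53 + 20.1·23.9·0.11] = 1161.03 + 653.535 = 1814.56.
Because errors are independent across components, Cov(Tᵢ,Tⱼ) = Cov(Xᵢ,Xⱼ); the off-diagonal part of the true-score variance is the same as above.
True-score variance = [4.1²·0.65 + 13²·0.81 + 20.1²·0.81 + 23.9²·0.89] + 653.535 = 983.442 + 653.535 = 1636.98.
Reliability = 1636.98 / 1814.56 = 0.9021.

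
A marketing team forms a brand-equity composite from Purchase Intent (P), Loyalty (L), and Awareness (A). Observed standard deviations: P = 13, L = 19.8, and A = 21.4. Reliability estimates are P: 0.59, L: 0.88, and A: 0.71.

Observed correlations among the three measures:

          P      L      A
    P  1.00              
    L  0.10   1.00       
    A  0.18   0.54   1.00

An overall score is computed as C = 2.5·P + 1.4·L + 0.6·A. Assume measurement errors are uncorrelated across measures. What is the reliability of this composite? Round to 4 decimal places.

0.7881

Var(C) = 2.5²·13² + 1.4²·19.8² + 0.6²·21.4² + 2·[3.5·13·19.8·0.10 + 1.5·13·21.4·0.18 + 0.84·19.8·21.4·0.54] = 1989.51 + 714.807 = 2704.32.
With uncorrelated errors the cross-covariances are all true-score covariance, so they carry over unchanged; only the diagonal terms shrink to ρᵢσᵢ².
True-score variance = [2.5²·13²·0.59 + 1.4²·19.8²·0.88 + 0.6²·21.4²·0.71] + 714.807 = 1416.43 + 714.807 = 2131.24.
Reliability = 2131.24 / 2704.32 = 0.7881.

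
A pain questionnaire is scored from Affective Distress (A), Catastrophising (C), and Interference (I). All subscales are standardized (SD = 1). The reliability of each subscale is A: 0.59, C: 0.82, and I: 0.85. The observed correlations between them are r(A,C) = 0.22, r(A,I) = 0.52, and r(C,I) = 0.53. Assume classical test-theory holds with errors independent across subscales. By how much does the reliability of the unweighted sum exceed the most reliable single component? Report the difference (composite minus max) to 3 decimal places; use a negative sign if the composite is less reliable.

0.016

Var(sum) = 3 + 2.54 = 5.54; true-score variance = 2.26 + 2.54 = 4.8; composite reliability = 0.8664.
Max component reliability = 0.8500.
Difference = 0.8664 − 0.8500 = 0.016.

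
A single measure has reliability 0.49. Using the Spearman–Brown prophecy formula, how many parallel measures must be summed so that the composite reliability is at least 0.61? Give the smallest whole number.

k ≥ ρ*(1−ρ₁)/(ρ₁(1−ρ*)) = 0.61·0.51 / (0.49·0.39) = 1.628.
Smallest integer k = 2.

2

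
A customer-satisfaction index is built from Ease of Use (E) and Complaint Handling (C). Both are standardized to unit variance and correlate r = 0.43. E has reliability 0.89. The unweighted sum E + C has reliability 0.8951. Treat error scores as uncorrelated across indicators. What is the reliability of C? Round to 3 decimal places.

0.810

Var(E+C) = 2 + 2·0.43 = 2.860.
True-score variance = ρ_E + ρ_C + 2·0.43, so 0.8951 = (0.89 + ρ_C + 0.86) / 2.860.
ρ_C = 0.8951·2.860 − 0.89 − 0.86 = 0.810.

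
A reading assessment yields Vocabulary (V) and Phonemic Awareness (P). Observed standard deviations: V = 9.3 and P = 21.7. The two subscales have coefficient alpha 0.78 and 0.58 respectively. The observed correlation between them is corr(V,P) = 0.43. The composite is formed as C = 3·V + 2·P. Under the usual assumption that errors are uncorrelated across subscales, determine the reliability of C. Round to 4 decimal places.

Var(C) = 3²·9.3² + 2²·21.7² + 2·[6·9.3·21.7·0.43] = 2661.97 + 1041.34 = 3703.31.
With uncorrelated errors the cross-covariances are all true-score covariance, so they carry over unchanged; only the diagonal terms shrink to ρᵢσᵢ².
True-score variance = [3²·9.3²·0.78 + 2²·21.7²·0.58] + 1041.34 = 1699.62 + 1041.34 = 2740.96.
Reliability = 2740.96 / 3703.31 = 0.7401.

0.7401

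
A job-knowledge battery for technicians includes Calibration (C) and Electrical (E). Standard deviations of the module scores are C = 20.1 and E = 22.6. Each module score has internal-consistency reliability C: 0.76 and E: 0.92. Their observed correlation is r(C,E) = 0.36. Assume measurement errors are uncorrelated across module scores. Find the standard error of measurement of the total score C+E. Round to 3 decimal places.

Var(total) = 914.77 + 327.067 = 1241.84.
True-score variance = 776.947 + 327.067 = 1104.01, so reliability = 0.8890.
Error variance = 1241.84 − 1104.01 = 137.823; SEM = √137.823 = 11.740.

11.740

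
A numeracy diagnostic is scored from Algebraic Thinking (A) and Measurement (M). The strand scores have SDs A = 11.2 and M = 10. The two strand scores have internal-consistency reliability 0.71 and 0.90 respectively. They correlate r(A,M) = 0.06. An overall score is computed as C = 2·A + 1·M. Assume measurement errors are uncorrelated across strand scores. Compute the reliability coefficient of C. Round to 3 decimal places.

Var(C) = 2²·11.2² + 10² + 2·[2·11.2·10·0.06] = 601.76 + 26.88 = 628.64.
Because errors are independent across components, Cov(Tᵢ,Tⱼ) = Cov(Xᵢ,Xⱼ); the off-diagonal part of the true-score variance is the same as above.
True-score variance = [2²·11.2²·0.71 + 10²·0.90] + 26.88 = 446.25 + 26.88 = 473.13.
Reliability = 473.13 / 628.64 = 0.753.

0.753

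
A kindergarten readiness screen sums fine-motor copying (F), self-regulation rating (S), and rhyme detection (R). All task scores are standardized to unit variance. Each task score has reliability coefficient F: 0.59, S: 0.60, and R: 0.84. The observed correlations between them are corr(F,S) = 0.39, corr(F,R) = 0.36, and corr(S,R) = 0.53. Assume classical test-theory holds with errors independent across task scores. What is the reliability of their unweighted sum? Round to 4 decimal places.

Var(F+S+R) = 3 + 2·[0.39 + 0.36 + 0.53] = 3 + 2.56 = 5.56.
Because errors are independent across components, Cov(Tᵢ,Tⱼ) = Cov(Xᵢ,Xⱼ); the off-diagonal part of the true-score variance is the same as above.
True-score variance = [0.59 + 0.60 + 0.84] + 2.56 = 2.03 + 2.56 = 4.59.
Reliability = 4.59 / 5.56 = 0.8255.

0.8255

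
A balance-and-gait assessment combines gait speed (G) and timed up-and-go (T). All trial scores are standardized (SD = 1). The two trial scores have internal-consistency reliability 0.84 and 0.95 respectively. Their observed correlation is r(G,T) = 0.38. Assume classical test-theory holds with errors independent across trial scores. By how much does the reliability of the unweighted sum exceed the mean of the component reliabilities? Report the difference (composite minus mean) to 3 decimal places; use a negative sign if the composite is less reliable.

Var(sum) = 2 + 0.76 = 2.76; true-score variance = 1.79 + 0.76 = 2.55; composite reliability = 0.9239.
Mean component reliability = 0.8950.
Difference = 0.9239 − 0.8950 = 0.029.

0.029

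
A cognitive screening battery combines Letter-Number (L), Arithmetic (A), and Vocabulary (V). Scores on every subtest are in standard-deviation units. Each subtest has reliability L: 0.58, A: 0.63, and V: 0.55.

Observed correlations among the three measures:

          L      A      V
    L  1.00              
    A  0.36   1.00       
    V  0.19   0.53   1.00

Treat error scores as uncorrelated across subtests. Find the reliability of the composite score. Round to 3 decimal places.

Var(L+A+V) = 3 + 2·[0.36 + 0.19 + 0.53] = 3 + 2.16 = 5.16.
Under uncorrelated errors the observed covariances equal the true-score covariances, so only the own-variance terms attenuate.
True-score variance = [0.58 + 0.63 + 0.55] + 2.16 = 1.76 + 2.16 = 3.92.
Reliability = 3.92 / 5.16 = 0.760.

0.760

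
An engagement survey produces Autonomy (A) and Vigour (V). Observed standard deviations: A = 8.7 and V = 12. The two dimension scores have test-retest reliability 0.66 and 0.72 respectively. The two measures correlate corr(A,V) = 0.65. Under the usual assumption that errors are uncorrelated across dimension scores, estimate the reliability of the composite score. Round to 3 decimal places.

0.814

Var(A+V) = 8.7² + 12² + 2·[8.7·12·0.65] = 219.69 + 135.72 = 355.41.
Because errors are independent across components, Cov(Tᵢ,Tⱼ) = Cov(Xᵢ,Xⱼ); the off-diagonal part of the true-score variance is the same as above.
True-score variance = [8.7²·0.66 + 12²·0.72] + 135.72 = 153.635 + 135.72 = 289.355.
Reliability = 289.355 / 355.41 = 0.814.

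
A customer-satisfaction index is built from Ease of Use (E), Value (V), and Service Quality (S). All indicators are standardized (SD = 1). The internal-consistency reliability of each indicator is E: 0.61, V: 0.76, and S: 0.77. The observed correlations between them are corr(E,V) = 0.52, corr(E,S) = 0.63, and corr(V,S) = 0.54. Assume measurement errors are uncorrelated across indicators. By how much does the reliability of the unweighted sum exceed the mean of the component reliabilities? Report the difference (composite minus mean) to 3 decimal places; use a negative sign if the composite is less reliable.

Var(sum) = 3 + 3.38 = 6.38; true-score variance = 2.14 + 3.38 = 5.52; composite reliability = 0.8652.
Mean component reliability = 0.7133.
Difference = 0.8652 − 0.7133 = 0.152.

0.152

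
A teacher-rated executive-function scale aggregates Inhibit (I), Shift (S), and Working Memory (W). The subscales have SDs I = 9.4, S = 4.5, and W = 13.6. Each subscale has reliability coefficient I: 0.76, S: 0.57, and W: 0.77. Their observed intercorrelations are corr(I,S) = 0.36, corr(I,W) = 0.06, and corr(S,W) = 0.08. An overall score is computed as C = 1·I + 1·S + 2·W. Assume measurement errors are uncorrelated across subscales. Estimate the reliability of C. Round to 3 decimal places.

0.785

Var(C) = 9.4² + 4.5² + 2²·13.6² + 2·[9.4·4.5·0.36 + 2·9.4·13.6·0.06 + 2·4.5·13.6·0.08] = 848.45 + 80.7216 = 929.172.
Under uncorrelated errors the observed covariances equal the true-score covariances, so only the own-variance terms attenuate.
True-score variance = [9.4²·0.76 + 4.5²·0.57 + 2²·13.6²·0.77] + 80.7216 = 648.373 + 80.7216 = 729.094.
Reliability = 729.094 / 929.172 = 0.785.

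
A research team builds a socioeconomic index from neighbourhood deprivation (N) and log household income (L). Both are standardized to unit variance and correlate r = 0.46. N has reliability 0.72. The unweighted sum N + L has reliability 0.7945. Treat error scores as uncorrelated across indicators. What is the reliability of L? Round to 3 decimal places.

Var(N+L) = 2 + 2·0.46 = 2.920.
True-score variance = ρ_N + ρ_L + 2·0.46, so 0.7945 = (0.72 + ρ_L + 0.92) / 2.920.
ρ_L = 0.7945·2.920 − 0.72 − 0.92 = 0.680.

0.680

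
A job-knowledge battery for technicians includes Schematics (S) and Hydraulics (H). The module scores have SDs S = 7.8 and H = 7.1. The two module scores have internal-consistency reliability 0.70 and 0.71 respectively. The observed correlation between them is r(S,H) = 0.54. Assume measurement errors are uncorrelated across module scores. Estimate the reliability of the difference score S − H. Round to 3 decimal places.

0.361

Var(S−H) = 7.8² + 7.1² − 2·7.8·7.1·0.54 = 111.25 − 59.8104 = 51.4396.
Under uncorrelated errors the observed covariances equal the true-score covariances, so only the own-variance terms attenuate.
True-score variance = [7.8²·0.70 + 7.1²·0.71] − 59.8104 = 78.3791 − 59.8104 = 18.5687.
Reliability = 18.5687 / 51.4396 = 0.361.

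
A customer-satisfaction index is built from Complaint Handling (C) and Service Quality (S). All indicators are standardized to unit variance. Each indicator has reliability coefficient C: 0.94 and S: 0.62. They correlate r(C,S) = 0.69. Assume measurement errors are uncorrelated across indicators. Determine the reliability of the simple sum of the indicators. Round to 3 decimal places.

0.870

Var(C+S) = 2 + 2·[0.69] = 2 + 1.38 = 3.38.
Because errors are independent across components, Cov(Tᵢ,Tⱼ) = Cov(Xᵢ,Xⱼ); the off-diagonal part of the true-score variance is the same as above.
True-score variance = [0.94 + 0.62] + 1.38 = 1.56 + 1.38 = 2.94.
Reliability = 2.94 / 3.38 = 0.870.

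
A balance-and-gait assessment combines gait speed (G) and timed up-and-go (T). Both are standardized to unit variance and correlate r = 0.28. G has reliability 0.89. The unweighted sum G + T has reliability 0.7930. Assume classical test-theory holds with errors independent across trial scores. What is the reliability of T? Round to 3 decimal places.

Var(G+T) = 2 + 2·0.28 = 2.560.
True-score variance = ρ_G + ρ_T + 2·0.28, so 0.7930 = (0.89 + ρ_T + 0.56) / 2.560.
ρ_T = 0.7930·2.560 − 0.89 − 0.56 = 0.580.

0.580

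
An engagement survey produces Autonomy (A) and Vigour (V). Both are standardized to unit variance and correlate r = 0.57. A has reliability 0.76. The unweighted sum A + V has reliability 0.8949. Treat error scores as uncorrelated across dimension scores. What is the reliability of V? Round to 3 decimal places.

Var(A+V) = 2 + 2·0.57 = 3.140.
True-score variance = ρ_A + ρ_V + 2·0.57, so 0.8949 = (0.76 + ρ_V + 1.14) / 3.140.
ρ_V = 0.8949·3.140 − 0.76 − 1.14 = 0.910.

0.910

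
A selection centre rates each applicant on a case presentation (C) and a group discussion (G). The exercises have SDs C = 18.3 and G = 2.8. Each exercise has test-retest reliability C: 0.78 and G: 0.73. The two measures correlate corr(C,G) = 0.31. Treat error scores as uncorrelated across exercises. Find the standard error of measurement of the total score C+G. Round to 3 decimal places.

Var(total) = 342.73 + 31.7688 = 374.499.
True-score variance = 266.937 + 31.7688 = 298.706, so reliability = 0.7976.
Error variance = 374.499 − 298.706 = 75.7926; SEM = √75.7926 = 8.706.

8.706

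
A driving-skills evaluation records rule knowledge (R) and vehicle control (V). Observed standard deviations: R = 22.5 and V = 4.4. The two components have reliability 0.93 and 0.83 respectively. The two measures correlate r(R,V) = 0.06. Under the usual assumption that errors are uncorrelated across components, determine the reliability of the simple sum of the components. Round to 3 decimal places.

Var(R+V) = 22.5² + 4.4² + 2·[22.5·4.4·0.06] = 525.61 + 11.88 = 537.49.
Under uncorrelated errors the observed covariances equal the true-score covariances, so only the own-variance terms attenuate.
True-score variance = [22.5²·0.93 + 4.4²·0.83] + 11.88 = 486.881 + 11.88 = 498.761.
Reliability = 498.761 / 537.49 = 0.928.

0.928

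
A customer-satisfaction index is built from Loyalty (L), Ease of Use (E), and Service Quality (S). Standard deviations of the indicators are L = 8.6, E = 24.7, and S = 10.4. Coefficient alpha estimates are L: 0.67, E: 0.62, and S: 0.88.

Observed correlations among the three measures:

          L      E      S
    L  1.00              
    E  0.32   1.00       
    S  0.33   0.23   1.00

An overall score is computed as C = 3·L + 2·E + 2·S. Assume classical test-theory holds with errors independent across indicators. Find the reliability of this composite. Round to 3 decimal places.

Var(C) = 3²·8.6² + 2²·24.7² + 2²·10.4² + 2·[6·8.6·24.7·0.32 + 6·8.6·10.4·0.33 + 4·24.7·10.4·0.23] = 3538.64 + 1642.53 = 5181.17.
With uncorrelated errors the cross-covariances are all true-score covariance, so they carry over unchanged; only the diagonal terms shrink to ρᵢσᵢ².
True-score variance = [3²·8.6²·0.67 + 2²·24.7²·0.62 + 2²·10.4²·0.88] + 1642.53 = 2339.73 + 1642.53 = 3982.26.
Reliability = 3982.26 / 5181.17 = 0.769.

0.769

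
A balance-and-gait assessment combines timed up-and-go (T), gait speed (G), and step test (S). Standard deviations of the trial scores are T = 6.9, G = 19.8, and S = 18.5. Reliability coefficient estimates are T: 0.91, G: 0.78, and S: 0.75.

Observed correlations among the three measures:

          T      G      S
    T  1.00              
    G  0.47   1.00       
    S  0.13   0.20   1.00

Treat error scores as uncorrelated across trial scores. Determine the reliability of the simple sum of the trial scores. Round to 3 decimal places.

0.838

Var(T+G+S) = 6.9² + 19.8² + 18.5² + 2·[6.9·19.8·0.47 + 6.9·18.5·0.13 + 19.8·18.5·0.20] = 781.9 + 308.132 = 1090.03.
With uncorrelated errors the cross-covariances are all true-score covariance, so they carry over unchanged; only the diagonal terms shrink to ρᵢσᵢ².
True-score variance = [6.9²·0.91 + 19.8²·0.78 + 18.5²·0.75] + 308.132 = 605.804 + 308.132 = 913.936.
Reliability = 913.936 / 1090.03 = 0.838.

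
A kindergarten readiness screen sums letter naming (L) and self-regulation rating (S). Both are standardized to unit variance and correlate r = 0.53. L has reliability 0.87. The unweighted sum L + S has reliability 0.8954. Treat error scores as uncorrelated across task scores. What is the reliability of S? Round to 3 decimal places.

Var(L+S) = 2 + 2·0.53 = 3.060.
True-score variance = ρ_L + ρ_S + 2·0.53, so 0.8954 = (0.87 + ρ_S + 1.06) / 3.060.
ρ_S = 0.8954·3.060 − 0.87 − 1.06 = 0.810.

0.810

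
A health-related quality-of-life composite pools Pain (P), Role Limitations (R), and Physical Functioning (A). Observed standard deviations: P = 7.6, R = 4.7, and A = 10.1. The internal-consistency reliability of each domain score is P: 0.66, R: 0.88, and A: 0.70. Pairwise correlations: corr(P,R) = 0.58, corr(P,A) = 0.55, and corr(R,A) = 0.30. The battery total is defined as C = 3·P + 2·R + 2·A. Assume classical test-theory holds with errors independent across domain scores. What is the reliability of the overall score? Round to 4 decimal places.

Var(C) = 3²·7.6² + 2²·4.7² + 2²·10.1² + 2·[6·7.6·4.7·0.58 + 6·7.6·10.1·0.55 + 4·4.7·10.1·0.30] = 1016.24 + 869.155 = 1885.4.
Because errors are independent across components, Cov(Tᵢ,Tⱼ) = Cov(Xᵢ,Xⱼ); the off-diagonal part of the true-score variance is the same as above.
True-score variance = [3²·7.6²·0.66 + 2²·4.7²·0.88 + 2²·10.1²·0.70] + 869.155 = 706.479 + 869.155 = 1575.63.
Reliability = 1575.63 / 1885.4 = 0.8357.

0.8357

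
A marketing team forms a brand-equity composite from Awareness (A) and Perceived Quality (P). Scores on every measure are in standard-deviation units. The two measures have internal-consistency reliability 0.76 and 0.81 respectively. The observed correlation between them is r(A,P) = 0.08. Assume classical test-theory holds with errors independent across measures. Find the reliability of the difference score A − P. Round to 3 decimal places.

0.766

Var(A−P) = 1 + 1 − 2·0.08 = 2 − 0.16 = 1.84.
With uncorrelated errors the cross-covariances are all true-score covariance, so they carry over unchanged; only the diagonal terms shrink to ρᵢσᵢ².
True-score variance = [0.76 + 0.81] − 0.16 = 1.57 − 0.16 = 1.41.
Reliability = 1.41 / 1.84 = 0.766.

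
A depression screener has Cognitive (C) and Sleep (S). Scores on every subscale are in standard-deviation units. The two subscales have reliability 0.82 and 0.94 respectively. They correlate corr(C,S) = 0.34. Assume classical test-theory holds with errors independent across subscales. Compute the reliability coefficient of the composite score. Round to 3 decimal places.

0.910

Var(C+S) = 2 + 2·[0.34] = 2 + 0.68 = 2.68.
Because errors are independent across components, Cov(Tᵢ,Tⱼ) = Cov(Xᵢ,Xⱼ); the off-diagonal part of the true-score variance is the same as above.
True-score variance = [0.82 + 0.94] + 0.68 = 1.76 + 0.68 = 2.44.
Reliability = 2.44 / 2.68 = 0.910.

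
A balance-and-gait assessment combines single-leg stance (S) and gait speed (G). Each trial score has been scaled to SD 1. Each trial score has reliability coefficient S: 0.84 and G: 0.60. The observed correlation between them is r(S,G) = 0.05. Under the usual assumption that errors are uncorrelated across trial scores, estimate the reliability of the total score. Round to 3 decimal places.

Var(S+G) = 2 + 2·[0.05] = 2 + 0.1 = 2.1.
Under uncorrelated errors the observed covariances equal the true-score covariances, so only the own-variance terms attenuate.
True-score variance = [0.84 + 0.60] + 0.1 = 1.44 + 0.1 = 1.54.
Reliability = 1.54 / 2.1 = 0.733.

0.733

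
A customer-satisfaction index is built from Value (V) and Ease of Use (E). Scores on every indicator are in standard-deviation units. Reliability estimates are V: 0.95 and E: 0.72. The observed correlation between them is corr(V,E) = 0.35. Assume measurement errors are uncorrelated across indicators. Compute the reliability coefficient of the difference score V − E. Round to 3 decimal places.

Var(V−E) = 1 + 1 − 2·0.35 = 2 − 0.7 = 1.3.
Under uncorrelated errors the observed covariances equal the true-score covariances, so only the own-variance terms attenuate.
True-score variance = [0.95 + 0.72] − 0.7 = 1.67 − 0.7 = 0.97.
Reliability = 0.97 / 1.3 = 0.746.

0.746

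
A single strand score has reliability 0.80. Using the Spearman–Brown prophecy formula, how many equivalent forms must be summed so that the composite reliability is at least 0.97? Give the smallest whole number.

k ≥ ρ*(1−ρ₁)/(ρ₁(1−ρ*)) = 0.97·0.20 / (0.80·0.03) = 8.083.
Smallest integer k = 9.

9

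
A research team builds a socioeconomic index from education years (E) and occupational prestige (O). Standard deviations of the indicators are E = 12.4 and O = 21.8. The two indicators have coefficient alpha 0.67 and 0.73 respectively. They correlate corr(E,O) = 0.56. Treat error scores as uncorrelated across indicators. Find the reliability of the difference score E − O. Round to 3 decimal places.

0.451

Var(E−O) = 12.4² + 21.8² − 2·12.4·21.8·0.56 = 629 − 302.758 = 326.242.
With uncorrelated errors the cross-covariances are all true-score covariance, so they carry over unchanged; only the diagonal terms shrink to ρᵢσᵢ².
True-score variance = [12.4²·0.67 + 21.8²·0.73] − 302.758 = 449.944 − 302.758 = 147.186.
Reliability = 147.186 / 326.242 = 0.451.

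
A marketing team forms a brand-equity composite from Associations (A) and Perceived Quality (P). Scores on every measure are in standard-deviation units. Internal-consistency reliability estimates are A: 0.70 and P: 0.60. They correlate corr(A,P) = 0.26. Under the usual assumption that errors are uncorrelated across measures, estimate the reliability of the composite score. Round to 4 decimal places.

Var(A+P) = 2 + 2·[0.26] = 2 + 0.52 = 2.52.
Under uncorrelated errors the observed covariances equal the true-score covariances, so only the own-variance terms attenuate.
True-score variance = [0.70 + 0.60] + 0.52 = 1.3 + 0.52 = 1.82.
Reliability = 1.82 / 2.52 = 0.7222.

0.7222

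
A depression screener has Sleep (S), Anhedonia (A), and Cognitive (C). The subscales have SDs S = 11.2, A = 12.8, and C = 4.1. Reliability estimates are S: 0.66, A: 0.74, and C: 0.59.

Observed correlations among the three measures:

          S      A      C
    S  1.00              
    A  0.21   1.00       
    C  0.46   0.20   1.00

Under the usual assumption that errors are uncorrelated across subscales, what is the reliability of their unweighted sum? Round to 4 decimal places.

Var(S+A+C) = 11.2² + 12.8² + 4.1² + 2·[11.2·12.8·0.21 + 11.2·4.1·0.46 + 12.8·4.1·0.20] = 306.09 + 123.45 = 429.54.
Because errors are independent across components, Cov(Tᵢ,Tⱼ) = Cov(Xᵢ,Xⱼ); the off-diagonal part of the true-score variance is the same as above.
True-score variance = [11.2²·0.66 + 12.8²·0.74 + 4.1²·0.59] + 123.45 = 213.95 + 123.45 = 337.399.
Reliability = 337.399 / 429.54 = 0.7855.

0.7855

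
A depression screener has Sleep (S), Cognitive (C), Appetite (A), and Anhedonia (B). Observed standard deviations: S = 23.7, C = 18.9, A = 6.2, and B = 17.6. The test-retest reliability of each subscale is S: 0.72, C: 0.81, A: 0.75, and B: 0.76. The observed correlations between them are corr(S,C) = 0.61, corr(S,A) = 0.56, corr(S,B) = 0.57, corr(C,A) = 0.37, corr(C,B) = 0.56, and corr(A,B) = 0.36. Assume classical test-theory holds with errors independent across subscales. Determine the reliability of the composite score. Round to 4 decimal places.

Var(S+C+A+B) = 23.7² + 18.9² + 6.2² + 17.6² + 2·[23.7·18.9·0.61 + 23.7·6.2·0.56 + 23.7·17.6·0.57 + 18.9·6.2·0.37 + 18.9·17.6·0.56 + 6.2·17.6·0.36] = 1267.1 + 1724.4 = 2991.5.
Under uncorrelated errors the observed covariances equal the true-score covariances, so only the own-variance terms attenuate.
True-score variance = [23.7²·0.72 + 18.9²·0.81 + 6.2²·0.75 + 17.6²·0.76] + 1724.4 = 958.005 + 1724.4 = 2682.41.
Reliability = 2682.41 / 2991.5 = 0.8967.

0.8967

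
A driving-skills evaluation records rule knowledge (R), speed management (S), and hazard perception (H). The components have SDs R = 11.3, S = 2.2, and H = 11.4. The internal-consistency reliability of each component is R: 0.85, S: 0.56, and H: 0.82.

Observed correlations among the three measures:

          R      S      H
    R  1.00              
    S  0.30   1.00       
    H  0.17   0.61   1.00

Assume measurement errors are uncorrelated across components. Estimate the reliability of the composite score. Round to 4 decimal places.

Var(R+S+H) = 11.3² + 2.2² + 11.4² + 2·[11.3·2.2·0.30 + 11.3·11.4·0.17 + 2.2·11.4·0.61] = 262.49 + 89.3124 = 351.802.
Under uncorrelated errors the observed covariances equal the true-score covariances, so only the own-variance terms attenuate.
True-score variance = [11.3²·0.85 + 2.2²·0.56 + 11.4²·0.82] + 89.3124 = 217.814 + 89.3124 = 307.127.
Reliability = 307.127 / 351.802 = 0.8730.

0.8730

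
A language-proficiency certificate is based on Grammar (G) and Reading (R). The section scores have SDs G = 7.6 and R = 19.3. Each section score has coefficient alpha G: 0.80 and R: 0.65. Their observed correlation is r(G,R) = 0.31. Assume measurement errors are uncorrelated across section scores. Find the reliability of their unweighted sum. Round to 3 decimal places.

0.728

Var(G+R) = 7.6² + 19.3² + 2·[7.6·19.3·0.31] = 430.25 + 90.9416 = 521.192.
Under uncorrelated errors the observed covariances equal the true-score covariances, so only the own-variance terms attenuate.
True-score variance = [7.6²·0.80 + 19.3²·0.65] + 90.9416 = 288.327 + 90.9416 = 379.268.
Reliability = 379.268 / 521.192 = 0.728.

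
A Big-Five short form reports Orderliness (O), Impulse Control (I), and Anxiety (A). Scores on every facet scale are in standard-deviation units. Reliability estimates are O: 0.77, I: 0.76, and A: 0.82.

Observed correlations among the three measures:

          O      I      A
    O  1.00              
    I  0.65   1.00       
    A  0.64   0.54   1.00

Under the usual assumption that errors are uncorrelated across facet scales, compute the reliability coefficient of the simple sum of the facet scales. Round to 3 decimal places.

Var(O+I+A) = 3 + 2·[0.65 + 0.64 + 0.54] = 3 + 3.66 = 6.66.
Under uncorrelated errors the observed covariances equal the true-score covariances, so only the own-variance terms attenuate.
True-score variance = [0.77 + 0.76 + 0.82] + 3.66 = 2.35 + 3.66 = 6.01.
Reliability = 6.01 / 6.66 = 0.902.

0.902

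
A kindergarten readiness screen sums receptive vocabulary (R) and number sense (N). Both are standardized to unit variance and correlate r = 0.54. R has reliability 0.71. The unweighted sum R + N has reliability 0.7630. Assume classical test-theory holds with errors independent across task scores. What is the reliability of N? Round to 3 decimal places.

0.560

Var(R+N) = 2 + 2·0.54 = 3.080.
True-score variance = ρ_R + ρ_N + 2·0.54, so 0.7630 = (0.71 + ρ_N + 1.08) / 3.080.
ρ_N = 0.7630·3.080 − 0.71 − 1.08 = 0.560.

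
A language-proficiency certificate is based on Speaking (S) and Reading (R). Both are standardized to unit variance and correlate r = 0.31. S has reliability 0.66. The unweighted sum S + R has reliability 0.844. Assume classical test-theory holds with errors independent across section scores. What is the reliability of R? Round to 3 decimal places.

Var(S+R) = 2 + 2·0.31 = 2.620.
True-score variance = ρ_S + ρ_R + 2·0.31, so 0.844 = (0.66 + ρ_R + 0.62) / 2.620.
ρ_R = 0.844·2.620 − 0.66 − 0.62 = 0.931.

0.931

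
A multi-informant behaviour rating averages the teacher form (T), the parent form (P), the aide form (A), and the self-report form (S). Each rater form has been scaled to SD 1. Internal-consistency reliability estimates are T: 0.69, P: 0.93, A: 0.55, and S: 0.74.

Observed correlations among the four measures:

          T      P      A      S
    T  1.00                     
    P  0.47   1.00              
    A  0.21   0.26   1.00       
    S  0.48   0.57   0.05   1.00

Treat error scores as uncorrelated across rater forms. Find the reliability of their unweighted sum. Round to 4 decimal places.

Var(T+P+A+S) = 4 + 2·[0.47 + 0.21 + 0.48 + 0.26 + 0.57 + 0.05] = 4 + 4.08 = 8.08.
Because errors are independent across components, Cov(Tᵢ,Tⱼ) = Cov(Xᵢ,Xⱼ); the off-diagonal part of the true-score variance is the same as above.
True-score variance = [0.69 + 0.93 + 0.55 + 0.74] + 4.08 = 2.91 + 4.08 = 6.99.
Reliability = 6.99 / 8.08 = 0.8651.

0.8651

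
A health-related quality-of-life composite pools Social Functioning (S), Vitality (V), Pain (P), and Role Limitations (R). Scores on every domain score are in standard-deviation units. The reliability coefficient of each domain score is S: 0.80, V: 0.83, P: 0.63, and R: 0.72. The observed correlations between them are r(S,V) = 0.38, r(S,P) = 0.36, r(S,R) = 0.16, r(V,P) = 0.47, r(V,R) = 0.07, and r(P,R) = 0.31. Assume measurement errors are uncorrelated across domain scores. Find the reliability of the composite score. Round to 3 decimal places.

0.864

Var(S+V+P+R) = 4 + 2·[0.38 + 0.36 + 0.16 + 0.47 + 0.07 + 0.31] = 4 + 3.5 = 7.5.
Because errors are independent across components, Cov(Tᵢ,Tⱼ) = Cov(Xᵢ,Xⱼ); the off-diagonal part of the true-score variance is the same as above.
True-score variance = [0.80 + 0.83 + 0.63 + 0.72] + 3.5 = 2.98 + 3.5 = 6.48.
Reliability = 6.48 / 7.5 = 0.864.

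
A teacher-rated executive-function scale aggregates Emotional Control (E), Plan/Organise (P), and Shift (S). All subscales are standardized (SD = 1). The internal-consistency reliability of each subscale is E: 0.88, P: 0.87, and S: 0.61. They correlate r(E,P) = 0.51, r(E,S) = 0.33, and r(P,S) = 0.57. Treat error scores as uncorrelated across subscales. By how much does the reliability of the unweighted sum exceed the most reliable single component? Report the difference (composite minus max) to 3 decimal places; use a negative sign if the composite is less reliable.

Var(sum) = 3 + 2.82 = 5.82; true-score variance = 2.36 + 2.82 = 5.18; composite reliability = 0.8900.
Max component reliability = 0.8800.
Difference = 0.8900 − 0.8800 = 0.010.

0.010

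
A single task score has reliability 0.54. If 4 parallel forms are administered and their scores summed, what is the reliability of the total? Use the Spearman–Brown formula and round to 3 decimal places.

0.824

ρ_k = kρ / (1 + (k−1)ρ) = 4·0.54 / (1 + 3·0.54) = 2.160 / 2.620 = 0.824.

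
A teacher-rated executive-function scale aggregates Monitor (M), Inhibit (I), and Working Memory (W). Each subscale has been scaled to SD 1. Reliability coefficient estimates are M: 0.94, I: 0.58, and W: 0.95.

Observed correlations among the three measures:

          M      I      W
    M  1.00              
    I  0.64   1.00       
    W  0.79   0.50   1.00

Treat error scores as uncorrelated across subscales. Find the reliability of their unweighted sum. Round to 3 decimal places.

0.923

Var(M+I+W) = 3 + 2·[0.64 + 0.79 + 0.50] = 3 + 3.86 = 6.86.
Under uncorrelated errors the observed covariances equal the true-score covariances, so only the own-variance terms attenuate.
True-score variance = [0.94 + 0.58 + 0.95] + 3.86 = 2.47 + 3.86 = 6.33.
Reliability = 6.33 / 6.86 = 0.923.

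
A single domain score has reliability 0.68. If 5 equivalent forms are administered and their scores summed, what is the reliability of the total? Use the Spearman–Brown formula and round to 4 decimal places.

0.9140

ρ_k = kρ / (1 + (k−1)ρ) = 5·0.68 / (1 + 4·0.68) = 3.400 / 3.720 = 0.9140.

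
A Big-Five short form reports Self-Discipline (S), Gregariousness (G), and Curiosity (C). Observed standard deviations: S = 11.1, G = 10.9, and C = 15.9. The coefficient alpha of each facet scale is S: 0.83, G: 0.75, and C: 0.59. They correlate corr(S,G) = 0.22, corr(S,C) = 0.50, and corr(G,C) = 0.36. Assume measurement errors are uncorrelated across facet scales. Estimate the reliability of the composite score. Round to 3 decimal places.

0.818

Var(S+G+C) = 11.1² + 10.9² + 15.9² + 2·[11.1·10.9·0.22 + 11.1·15.9·0.50 + 10.9·15.9·0.36] = 494.83 + 354.509 = 849.339.
Because errors are independent across components, Cov(Tᵢ,Tⱼ) = Cov(Xᵢ,Xⱼ); the off-diagonal part of the true-score variance is the same as above.
True-score variance = [11.1²·0.83 + 10.9²·0.75 + 15.9²·0.59] + 354.509 = 340.53 + 354.509 = 695.038.
Reliability = 695.038 / 849.339 = 0.818.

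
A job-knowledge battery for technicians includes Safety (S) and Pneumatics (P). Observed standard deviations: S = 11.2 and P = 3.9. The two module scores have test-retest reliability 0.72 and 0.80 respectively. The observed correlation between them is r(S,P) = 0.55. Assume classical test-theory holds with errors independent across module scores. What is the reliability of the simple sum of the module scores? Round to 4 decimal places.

0.7977

Var(S+P) = 11.2² + 3.9² + 2·[11.2·3.9·0.55] = 140.65 + 48.048 = 188.698.
With uncorrelated errors the cross-covariances are all true-score covariance, so they carry over unchanged; only the diagonal terms shrink to ρᵢσᵢ².
True-score variance = [11.2²·0.72 + 3.9²·0.80] + 48.048 = 102.485 + 48.048 = 150.533.
Reliability = 150.533 / 188.698 = 0.7977.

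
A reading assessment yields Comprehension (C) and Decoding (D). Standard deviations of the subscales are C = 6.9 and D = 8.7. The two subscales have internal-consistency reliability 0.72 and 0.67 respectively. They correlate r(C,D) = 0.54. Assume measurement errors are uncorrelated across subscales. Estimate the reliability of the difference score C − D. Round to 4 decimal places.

Var(C−D) = 6.9² + 8.7² − 2·6.9·8.7·0.54 = 123.3 − 64.8324 = 58.4676.
Under uncorrelated errors the observed covariances equal the true-score covariances, so only the own-variance terms attenuate.
True-score variance = [6.9²·0.72 + 8.7²·0.67] − 64.8324 = 84.9915 − 64.8324 = 20.1591.
Reliability = 20.1591 / 58.4676 = 0.3448.

0.3448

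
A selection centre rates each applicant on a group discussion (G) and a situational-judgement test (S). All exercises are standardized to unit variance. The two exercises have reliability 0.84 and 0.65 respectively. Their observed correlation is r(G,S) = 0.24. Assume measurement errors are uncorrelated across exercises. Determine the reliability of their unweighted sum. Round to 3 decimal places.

Var(G+S) = 2 + 2·[0.24] = 2 + 0.48 = 2.48.
Because errors are independent across components, Cov(Tᵢ,Tⱼ) = Cov(Xᵢ,Xⱼ); the off-diagonal part of the true-score variance is the same as above.
True-score variance = [0.84 + 0.65] + 0.48 = 1.49 + 0.48 = 1.97.
Reliability = 1.97 / 2.48 = 0.794.

0.794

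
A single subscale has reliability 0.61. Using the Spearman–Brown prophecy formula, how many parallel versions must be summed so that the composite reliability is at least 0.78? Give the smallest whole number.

3

k ≥ ρ*(1−ρ₁)/(ρ₁(1−ρ*)) = 0.78·0.39 / (0.61·0.22) = 2.267.
Smallest integer k = 3.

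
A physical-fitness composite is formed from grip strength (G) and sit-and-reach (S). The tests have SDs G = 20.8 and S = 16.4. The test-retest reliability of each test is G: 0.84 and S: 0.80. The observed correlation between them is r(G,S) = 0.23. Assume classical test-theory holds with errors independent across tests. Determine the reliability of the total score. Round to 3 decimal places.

0.857

Var(G+S) = 20.8² + 16.4² + 2·[20.8·16.4·0.23] = 701.6 + 156.915 = 858.515.
With uncorrelated errors the cross-covariances are all true-score covariance, so they carry over unchanged; only the diagonal terms shrink to ρᵢσᵢ².
True-score variance = [20.8²·0.84 + 16.4²·0.80] + 156.915 = 578.586 + 156.915 = 735.501.
Reliability = 735.501 / 858.515 = 0.857.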